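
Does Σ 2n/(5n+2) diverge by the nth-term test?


lim(n→∞) 2n/(5n+2) = 2/5 = 2/5  (divide numerator and denominator by n)
lim aₙ = 2/5 ≠ 0 → series DIVERGES

Diverges (lim aₙ = 2/5 ≠ 0)


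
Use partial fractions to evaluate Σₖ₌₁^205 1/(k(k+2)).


1/(k(k+2)) = (1/2)·(1/k - 1/(k+2)) (partial fractions)
Telescoping: Σ = (1/2)·(1 + 1/2 - 1/206 - 1/207) = 31775/42642

Sum = 31775/42642


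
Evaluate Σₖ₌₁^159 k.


n(n+1)/2 = 159×160/2 = 25440/2 = 12720

Σk = 12720


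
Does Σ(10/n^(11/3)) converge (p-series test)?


p-series test: Σ c/n^p converges if p > 1, diverges if p ≤ 1 (constant c > 0 doesn't affect convergence).
p = 11/3
11/3 > 1 → CONVERGES

Converges (p = 11/3 > 1)


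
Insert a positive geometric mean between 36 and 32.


GM = √(36×32) = √1152 = 33.9411

GM = 33.9411


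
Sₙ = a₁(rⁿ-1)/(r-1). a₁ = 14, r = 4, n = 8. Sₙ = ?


Sₙ = 14×(4^8 - 1)/(4 - 1)
= 14×(65536 - 1)/3
= 14×65535/3
= 305830

S_8 = 305830


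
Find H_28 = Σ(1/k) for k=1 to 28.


H_28 = 1/1 + 1/2 + 1/3 + ... + 1/28
= 315404588903/80313433200
≈ 3.9272

H_28 = 315404588903/80313433200 ≈ 3.9272


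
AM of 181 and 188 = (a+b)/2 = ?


AM = (181 + 188)/2 = 369/2 = 184.5

AM = 184.5


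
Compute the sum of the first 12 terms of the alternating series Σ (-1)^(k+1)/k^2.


S = 1 - 1/4 + 1/9 - 1/16 + 1/25 - 1/36 + 1/49 - 1/64 ± ...
= 0.8193
(Full series converges to +π²/12 ≈ +0.8225)

S_12 = 0.8193


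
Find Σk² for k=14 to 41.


Σₖ₌14^41 k² = Σₖ₌₁^41 k² − Σₖ₌₁^13 k²
= 41·42·83/6 − 13·14·27/6
= 23821 − 819 = 23002

Σk² = 23002


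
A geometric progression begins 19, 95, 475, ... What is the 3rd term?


aₙ = a₁·r^(n-1)
= 19×5^2
= 19×25
= 475

a_3 = 475


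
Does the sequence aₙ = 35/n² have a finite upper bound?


a₁ = 35, a₂ = 35/4, a₃ = 35/9, ...
0 < aₙ ≤ 35 for all n ≥ 1
The sequence IS bounded

Bounded (0 < aₙ ≤ 35)


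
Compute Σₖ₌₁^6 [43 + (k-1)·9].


aₙ = 43 + (6-1)×9 = 88
Sₙ = n(a₁+aₙ)/2 = 6×(43+88)/2
= 6×131/2 = 393

S_6 = 393


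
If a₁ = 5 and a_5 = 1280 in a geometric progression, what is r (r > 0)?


r^(n-1) = aₙ/a₁
r^4 = 1280/5 = 256
r = 256^(1/4)
= ±4; taking r > 0 gives r = 4

r = 4


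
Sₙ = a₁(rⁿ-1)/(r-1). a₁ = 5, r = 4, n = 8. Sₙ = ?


Sₙ = 5×(4^8 - 1)/(4 - 1)
= 5×(65536 - 1)/3
= 5×65535/3
= 109225

S_8 = 109225


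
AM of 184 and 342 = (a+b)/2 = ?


AM = (184 + 342)/2 = 526/2 = 263

AM = 263


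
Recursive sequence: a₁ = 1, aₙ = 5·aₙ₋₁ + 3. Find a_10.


Computing step by step:
a_1 = 1
a_2 = 8
a_3 = 43
a_4 = 218
a_5 = 1093
a_6 = 5468
a_7 = 27343
a_8 = 136718
a_9 = 683593
a_10 = 3417968


a_10 = 3417968


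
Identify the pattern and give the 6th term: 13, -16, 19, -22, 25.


Pattern: alternating sign, magnitude arithmetic (d=3)
Terms: 13, -16, 19, -22, 25
Next term = -28

Next term = -28


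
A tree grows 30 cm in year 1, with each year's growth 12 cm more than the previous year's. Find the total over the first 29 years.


aₙ = 30 + (29-1)×12 = 366
Sₙ = n(a₁+aₙ)/2 = 29×(30+366)/2
= 29×396/2 = 5742

S_29 = 5742


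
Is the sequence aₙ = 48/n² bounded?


a₁ = 48, a₂ = 48/4, a₃ = 48/9, ...
0 < aₙ ≤ 48 for all n ≥ 1
The sequence IS bounded

Bounded (0 < aₙ ≤ 48)


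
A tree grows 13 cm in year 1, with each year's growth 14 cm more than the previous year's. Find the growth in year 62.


aₙ = a₁ + (n-1)d
= 13 + (62-1)×14
= 13 + 854
= 867

a_62 = 867


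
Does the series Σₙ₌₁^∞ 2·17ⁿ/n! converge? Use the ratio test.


aₙ = 2·17^n/n!
a_{n+1}/aₙ = 17^(n+1)/(n+1)! × n!/17^n  (constant 2 cancels)
= 17/(n+1)
L = lim(n→∞) 17/(n+1) = 0
L < 1 → series CONVERGES

Converges (ratio test: L = 0 < 1)


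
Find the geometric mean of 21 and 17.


GM = √(21×17) = √357 = 18.8944

GM = 18.8944


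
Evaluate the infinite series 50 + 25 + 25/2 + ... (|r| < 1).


S∞ = a₁/(1-r) = 50/(1 - 1/2)
= 50/(1/2)
= 100

S∞ = 100


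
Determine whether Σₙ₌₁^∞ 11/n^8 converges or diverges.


p-series test: Σ c/n^p converges if p > 1, diverges if p ≤ 1 (constant c > 0 doesn't affect convergence).
p = 8
8 > 1 → CONVERGES

Converges (p = 8 > 1)


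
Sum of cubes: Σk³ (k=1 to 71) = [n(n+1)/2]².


n(n+1)/2 = 71×72/2 = 2556
Σk³ = 2556² = 6533136

Σk³ = 6533136


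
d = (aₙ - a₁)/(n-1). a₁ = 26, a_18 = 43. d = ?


d = (aₙ - a₁)/(n-1)
= (43 - 26)/(18-1)
= 17/17 = 1

d = 1


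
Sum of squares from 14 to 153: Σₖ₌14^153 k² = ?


Σₖ₌14^153 k² = Σₖ₌₁^153 k² − Σₖ₌₁^13 k²
= 153·154·307/6 − 13·14·27/6
= 1205589 − 819 = 1204770

Σk² = 1204770


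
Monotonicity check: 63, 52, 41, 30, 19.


Differences: -11, -11, -11, -11
All differences < 0 → strictly DECREASING

Monotonically decreasing


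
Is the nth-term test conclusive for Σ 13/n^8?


lim(n→∞) 13/n^8 = 0
lim aₙ = 0 → nth-term test is INCONCLUSIVE
(Need other tests; this is actually a convergent p-series with p=8 > 1)

Inconclusive (lim aₙ = 0; need another test)


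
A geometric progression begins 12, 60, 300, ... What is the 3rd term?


aₙ = a₁·r^(n-1)
= 12×5^2
= 12×25
= 300

a_3 = 300


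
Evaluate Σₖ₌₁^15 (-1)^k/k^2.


S = -1 + 1/4 - 1/9 + 1/16 - 1/25 + 1/36 - 1/49 + 1/64 ± ...
= -0.8245
(Full series converges to -π²/12 ≈ -0.8225)

S_15 = -0.8245


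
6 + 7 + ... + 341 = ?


Σₖ₌6^341 k = Σₖ₌₁^341 k − Σₖ₌₁^5 k
= 341·342/2 − 5·6/2
= 58311 − 15 = 58296

Σk = 58296


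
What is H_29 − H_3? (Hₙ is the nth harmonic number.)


Σₖ₌4^29 1/k = 1/4 + 1/5 + 1/6 + ... + 1/29
= 4957048979587/2329089562800
≈ 2.1283

Sum = 4957048979587/2329089562800 ≈ 2.1283


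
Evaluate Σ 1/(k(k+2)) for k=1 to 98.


1/(k(k+2)) = (1/2)·(1/k - 1/(k+2)) (partial fractions)
Telescoping: Σ = (1/2)·(1 + 1/2 - 1/99 - 1/100) = 14651/19800

Sum = 14651/19800


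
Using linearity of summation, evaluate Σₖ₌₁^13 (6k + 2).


Σ(6k+2) = 6·Σk + 2·n
= 6·91 + 2·13
= 546 + 26 = 572

Σ = 572


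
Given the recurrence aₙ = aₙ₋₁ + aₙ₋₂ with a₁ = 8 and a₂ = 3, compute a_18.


Computing iteratively: 8, 3, 11, 14, 25, 39, 64, 103, 167, 270, 437, 707, ...
a_18 = 12687

a_18 = 12687


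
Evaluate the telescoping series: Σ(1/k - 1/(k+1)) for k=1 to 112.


Telescoping: adjacent terms cancel.
= 1/1 - 1/113
= 1 - 1/113 = 112/113

Sum = 112/113


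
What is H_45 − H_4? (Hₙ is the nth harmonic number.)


Σₖ₌5^45 1/k = 1/5 + 1/6 + 1/7 + ... + 1/45
= 3110637032899029427/1345655451257488800
≈ 2.3116

Sum = 3110637032899029427/1345655451257488800 ≈ 2.3116


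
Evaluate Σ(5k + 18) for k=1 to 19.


Σ(5k+18) = 5·Σk + 18·n
= 5·190 + 18·19
= 950 + 342 = 1292

Σ = 1292


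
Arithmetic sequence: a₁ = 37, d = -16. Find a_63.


aₙ = a₁ + (n-1)d
= 37 + (63-1)×-16
= 37 - 992
= -955

a_63 = -955


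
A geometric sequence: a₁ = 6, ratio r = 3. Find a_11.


aₙ = a₁·r^(n-1)
= 6×3^10
= 6×59049
= 354294

a_11 = 354294


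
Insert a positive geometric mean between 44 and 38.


GM = √(44×38) = √1672 = 40.8901

GM = 40.8901


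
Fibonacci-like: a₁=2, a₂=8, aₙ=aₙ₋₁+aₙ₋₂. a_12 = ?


Computing iteratively: 2, 8, 10, 18, 28, 46, 74, 120, 194, 314, 508, 822
a_12 = 822

a_12 = 822


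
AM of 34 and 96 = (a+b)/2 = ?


AM = (34 + 96)/2 = 130/2 = 65

AM = 65


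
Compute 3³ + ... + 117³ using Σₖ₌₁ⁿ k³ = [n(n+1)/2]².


Σₖ₌3^117 k³ = [117·118/2]² − [2·3/2]²
= 47651409 − 9 = 47651400

Σk³ = 47651400


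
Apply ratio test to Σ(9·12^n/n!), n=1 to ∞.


aₙ = 9·12^n/n!
a_{n+1}/aₙ = 12^(n+1)/(n+1)! × n!/12^n  (constant 9 cancels)
= 12/(n+1)
L = lim(n→∞) 12/(n+1) = 0
L < 1 → series CONVERGES

Converges (ratio test: L = 0 < 1)


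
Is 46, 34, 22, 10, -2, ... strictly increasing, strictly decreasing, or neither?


Differences: -12, -12, -12, -12
All differences < 0 → strictly DECREASING

Monotonically decreasing


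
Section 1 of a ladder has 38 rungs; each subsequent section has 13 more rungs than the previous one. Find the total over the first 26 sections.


aₙ = 38 + (26-1)×13 = 363
Sₙ = n(a₁+aₙ)/2 = 26×(38+363)/2
= 26×401/2 = 5213

S_26 = 5213


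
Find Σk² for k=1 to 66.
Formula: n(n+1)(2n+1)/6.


n = 66
n(n+1)(2n+1)/6 = 66×67×133/6
= 588126/6 = 98021

Σk² = 98021


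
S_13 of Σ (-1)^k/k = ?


S = -1 + 1/2 - 1/3 + 1/4 - 1/5 + 1/6 - 1/7 + 1/8 ± ...
= -0.7301
(Full series converges to -ln(2) ≈ -0.6931)

S_13 = -0.7301


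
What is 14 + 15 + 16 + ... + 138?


Σₖ₌14^138 k = Σₖ₌₁^138 k − Σₖ₌₁^13 k
= 138·139/2 − 13·14/2
= 9591 − 91 = 9500

Σk = 9500


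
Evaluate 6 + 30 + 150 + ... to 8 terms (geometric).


Sₙ = 6×(5^8 - 1)/(5 - 1)
= 6×(390625 - 1)/4
= 6×390624/4
= 585936

S_8 = 585936


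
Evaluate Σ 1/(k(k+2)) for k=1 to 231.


1/(k(k+2)) = (1/2)·(1/k - 1/(k+2)) (partial fractions)
Telescoping: Σ = (1/2)·(1 + 1/2 - 1/232 - 1/233) = 80619/108112

Sum = 80619/108112


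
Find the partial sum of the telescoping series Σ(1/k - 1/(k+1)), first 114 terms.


Telescoping: adjacent terms cancel.
= 1/1 - 1/115
= 1 - 1/115 = 114/115

Sum = 114/115


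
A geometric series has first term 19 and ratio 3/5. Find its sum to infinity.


S∞ = a₁/(1-r) = 19/(1 - 3/5)
= 19/(2/5)
= 95/2

S∞ = 95/2


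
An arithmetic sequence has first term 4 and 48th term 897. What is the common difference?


d = (aₙ - a₁)/(n-1)
= (897 - 4)/(48-1)
= 893/47 = 19

d = 19


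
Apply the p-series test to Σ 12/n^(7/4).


p-series test: Σ c/n^p converges if p > 1, diverges if p ≤ 1 (constant c > 0 doesn't affect convergence).
p = 7/4
7/4 > 1 → CONVERGES

Converges (p = 7/4 > 1)


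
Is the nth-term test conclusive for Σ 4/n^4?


lim(n→∞) 4/n^4 = 0
lim aₙ = 0 → nth-term test is INCONCLUSIVE
(Need other tests; this is actually a convergent p-series with p=4 > 1)

Inconclusive (lim aₙ = 0; need another test)


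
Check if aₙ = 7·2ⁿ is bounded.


aₙ = 7·2ⁿ → as n→∞, aₙ→∞ (since base 2 > 1)
No finite upper bound exists
The sequence is UNBOUNDED

Unbounded (aₙ → ∞ as n → ∞)


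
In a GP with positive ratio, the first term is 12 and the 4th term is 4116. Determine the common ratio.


r^(n-1) = aₙ/a₁
r^3 = 4116/12 = 343
r = 343^(1/3)
= 7

r = 7


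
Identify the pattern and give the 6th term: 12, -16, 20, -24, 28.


Pattern: alternating sign, magnitude arithmetic (d=4)
Terms: 12, -16, 20, -24, 28
Next term = -32

Next term = -32


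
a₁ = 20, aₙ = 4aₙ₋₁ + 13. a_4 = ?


Computing step by step:
a_1 = 20
a_2 = 93
a_3 = 385
a_4 = 1553


a_4 = 1553


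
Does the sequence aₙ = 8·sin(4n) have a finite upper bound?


For all n, -1 ≤ sin(4n) ≤ 1, so -8 ≤ 8·sin(4n) ≤ 8
Lower bound: -8, Upper bound: 8
The sequence IS bounded

Bounded (-8 ≤ aₙ ≤ 8)


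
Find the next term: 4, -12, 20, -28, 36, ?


Pattern: alternating sign, magnitude arithmetic (d=8)
Terms: 4, -12, 20, -28, 36
Next term = -44

Next term = -44


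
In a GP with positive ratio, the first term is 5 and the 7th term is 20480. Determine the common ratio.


r^(n-1) = aₙ/a₁
r^6 = 20480/5 = 4096
r = 4096^(1/6)
= ±4; taking r > 0 gives r = 4

r = 4


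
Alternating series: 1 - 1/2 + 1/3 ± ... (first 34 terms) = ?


S = 1 - 1/2 + 1/3 - 1/4 + 1/5 - 1/6 + 1/7 - 1/8 ± ...
= 0.6787
(Full series converges to +ln(2) ≈ +0.6931)

S_34 = 0.6787


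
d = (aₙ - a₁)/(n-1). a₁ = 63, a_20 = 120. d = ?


d = (aₙ - a₁)/(n-1)
= (120 - 63)/(20-1)
= 57/19 = 3

d = 3


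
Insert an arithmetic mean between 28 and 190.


AM = (28 + 190)/2 = 218/2 = 109

AM = 109


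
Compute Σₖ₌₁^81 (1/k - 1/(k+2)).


Telescoping with gap 2: two head and two tail terms survive.
= (1 + 1/2) - (1/82 + 1/83)
= 3/2 - 1/82 - 1/83 = 5022/3403

Sum = 5022/3403


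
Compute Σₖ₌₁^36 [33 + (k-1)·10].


aₙ = 33 + (36-1)×10 = 383
Sₙ = n(a₁+aₙ)/2 = 36×(33+383)/2
= 36×416/2 = 7488

S_36 = 7488


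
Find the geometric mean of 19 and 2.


GM = √(19×2) = √38 = 6.1644

GM = 6.1644


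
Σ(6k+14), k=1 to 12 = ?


Σ(6k+14) = 6·Σk + 14·n
= 6·78 + 14·12
= 468 + 168 = 636

Σ = 636


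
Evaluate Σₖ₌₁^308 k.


n(n+1)/2 = 308×309/2 = 95172/2 = 47586

Σk = 47586


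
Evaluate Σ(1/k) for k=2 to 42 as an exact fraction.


Σₖ₌2^42 1/k = 1/2 + 1/3 + 1/4 + ... + 1/42
= 9464375460249419/2844937529085600
≈ 3.3267

Sum = 9464375460249419/2844937529085600 ≈ 3.3267


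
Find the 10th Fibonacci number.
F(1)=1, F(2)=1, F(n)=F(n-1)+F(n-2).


Fibonacci sequence: 1, 1, 2, 3, 5, 8, 13, 21, 34, 55
F(10) = 55

F(10) = 55


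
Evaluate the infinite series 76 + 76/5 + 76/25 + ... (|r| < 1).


S∞ = a₁/(1-r) = 76/(1 - 1/5)
= 76/(4/5)
= 95

S∞ = 95


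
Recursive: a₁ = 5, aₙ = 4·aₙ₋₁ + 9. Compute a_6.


Computing step by step:
a_1 = 5
a_2 = 29
a_3 = 125
a_4 = 509
a_5 = 2045
a_6 = 8189


a_6 = 8189


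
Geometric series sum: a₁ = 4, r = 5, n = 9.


Sₙ = 4×(5^9 - 1)/(5 - 1)
= 4×(1953125 - 1)/4
= 4×1953124/4
= 1953124

S_9 = 1953124


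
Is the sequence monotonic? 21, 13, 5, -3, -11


Differences: -8, -8, -8, -8
All differences < 0 → strictly DECREASING

Monotonically decreasing


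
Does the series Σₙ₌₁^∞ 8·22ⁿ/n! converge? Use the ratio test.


aₙ = 8·22^n/n!
a_{n+1}/aₙ = 22^(n+1)/(n+1)! × n!/22^n  (constant 8 cancels)
= 22/(n+1)
L = lim(n→∞) 22/(n+1) = 0
L < 1 → series CONVERGES

Converges (ratio test: L = 0 < 1)


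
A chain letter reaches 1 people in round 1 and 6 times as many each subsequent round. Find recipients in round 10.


aₙ = a₁·r^(n-1)
= 1×6^9
= 1×10077696
= 10077696

a_10 = 10077696


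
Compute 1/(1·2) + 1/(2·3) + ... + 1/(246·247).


1/(k(k+1)) = 1/k - 1/(k+1) (partial fractions)
Telescoping: Σ = 1 - 1/247 = 246/247

Sum = 246/247


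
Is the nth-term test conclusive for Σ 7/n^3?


lim(n→∞) 7/n^3 = 0
lim aₙ = 0 → nth-term test is INCONCLUSIVE
(Need other tests; this is actually a convergent p-series with p=3 > 1)

Inconclusive (lim aₙ = 0; need another test)


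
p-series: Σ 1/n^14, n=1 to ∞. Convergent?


p-series test: Σ c/n^p converges if p > 1, diverges if p ≤ 1 (constant c > 0 doesn't affect convergence).
p = 14
14 > 1 → CONVERGES

Converges (p = 14 > 1)


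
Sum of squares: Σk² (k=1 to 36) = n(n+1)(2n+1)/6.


n = 36
n(n+1)(2n+1)/6 = 36×37×73/6
= 97236/6 = 16206

Σk² = 16206


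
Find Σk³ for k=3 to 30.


Σₖ₌3^30 k³ = [30·31/2]² − [2·3/2]²
= 216225 − 9 = 216216

Σk³ = 216216


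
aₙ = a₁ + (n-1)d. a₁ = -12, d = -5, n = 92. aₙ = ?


aₙ = a₁ + (n-1)d
= -12 + (92-1)×-5
= -12 - 455
= -467

a_92 = -467


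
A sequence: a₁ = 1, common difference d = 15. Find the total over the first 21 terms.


aₙ = 1 + (21-1)×15 = 301
Sₙ = n(a₁+aₙ)/2 = 21×(1+301)/2
= 21×302/2 = 3171

S_21 = 3171


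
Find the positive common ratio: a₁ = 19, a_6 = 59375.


r^(n-1) = aₙ/a₁
r^5 = 59375/19 = 3125
r = 3125^(1/5)
= 5

r = 5


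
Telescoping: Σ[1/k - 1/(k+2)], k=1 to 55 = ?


Telescoping with gap 2: two head and two tail terms survive.
= (1 + 1/2) - (1/56 + 1/57)
= 3/2 - 1/56 - 1/57 = 4675/3192

Sum = 4675/3192


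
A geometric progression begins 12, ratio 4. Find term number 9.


aₙ = a₁·r^(n-1)
= 12×4^8
= 12×65536
= 786432

a_9 = 786432


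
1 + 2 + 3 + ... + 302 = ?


n(n+1)/2 = 302×303/2 = 91506/2 = 45753

Σk = 45753


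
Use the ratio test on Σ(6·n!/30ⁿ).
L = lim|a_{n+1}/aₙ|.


aₙ = 6·n!/30^n
a_{n+1}/aₙ = (n+1)!/30^(n+1) × 30^n/n!  (constant 6 cancels)
= (n+1)/30
L = lim(n→∞) (n+1)/30 = ∞
L > 1 → series DIVERGES

Diverges (ratio test: L = ∞ > 1)


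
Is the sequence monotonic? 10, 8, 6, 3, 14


Differences: -2, -2, -3, 11
Difference at position 4 is +11 (> 0) but position 1 is -2 (< 0) — sequence both rises and falls
→ NOT monotonic

Not monotonic


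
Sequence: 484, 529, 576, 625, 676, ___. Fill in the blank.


Pattern: perfect squares: n²
Terms: 484, 529, 576, 625, 676
Next term = 729

Next term = 729


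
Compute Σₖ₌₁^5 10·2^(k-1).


Sₙ = 10×(2^5 - 1)/(2 - 1)
= 10×(32 - 1)/1
= 10×31/1
= 310

S_5 = 310


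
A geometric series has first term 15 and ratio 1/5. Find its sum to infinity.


S∞ = a₁/(1-r) = 15/(1 - 1/5)
= 15/(4/5)
= 75/4

S∞ = 75/4


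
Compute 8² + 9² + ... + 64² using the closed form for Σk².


Σₖ₌8^64 k² = Σₖ₌₁^64 k² − Σₖ₌₁^7 k²
= 64·65·129/6 − 7·8·15/6
= 89440 − 140 = 89300

Σk² = 89300


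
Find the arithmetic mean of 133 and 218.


AM = (133 + 218)/2 = 351/2 = 175.5

AM = 175.5


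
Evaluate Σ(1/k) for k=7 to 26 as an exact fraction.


Σₖ₌7^26 1/k = 1/7 + 1/8 + 1/9 + ... + 1/26
= 12532641007/8923714800
≈ 1.4044

Sum = 12532641007/8923714800 ≈ 1.4044


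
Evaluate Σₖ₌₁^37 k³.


n(n+1)/2 = 37×38/2 = 703
Σk³ = 703² = 494209

Σk³ = 494209


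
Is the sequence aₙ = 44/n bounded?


a₁ = 44, a₂ = 44/2, a₃ = 44/3, ...
0 < aₙ ≤ 44 for all n ≥ 1
Lower bound: 0, Upper bound: 44
The sequence IS bounded

Bounded (0 < aₙ ≤ 44)


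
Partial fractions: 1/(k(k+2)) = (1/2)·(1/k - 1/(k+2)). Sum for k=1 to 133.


1/(k(k+2)) = (1/2)·(1/k - 1/(k+2)) (partial fractions)
Telescoping: Σ = (1/2)·(1 + 1/2 - 1/134 - 1/135) = 13433/18090

Sum = 13433/18090


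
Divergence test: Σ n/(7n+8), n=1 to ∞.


lim(n→∞) n/(7n+8) = 1/7 = 1/7  (divide numerator and denominator by n)
lim aₙ = 1/7 ≠ 0 → series DIVERGES

Diverges (lim aₙ = 1/7 ≠ 0)


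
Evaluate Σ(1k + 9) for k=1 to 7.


Σ(1k+9) = 1·Σk + 9·n
= 1·28 + 9·7
= 28 + 63 = 91

Σ = 91


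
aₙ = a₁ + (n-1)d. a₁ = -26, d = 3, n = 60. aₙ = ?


aₙ = a₁ + (n-1)d
= -26 + (60-1)×3
= -26 + 177
= 151

a_60 = 151


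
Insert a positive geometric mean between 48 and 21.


GM = √(48×21) = √1008 = 31.749

GM = 31.749


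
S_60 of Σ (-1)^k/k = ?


S = -1 + 1/2 - 1/3 + 1/4 - 1/5 + 1/6 - 1/7 + 1/8 ± ...
= -0.6849
(Full series converges to -ln(2) ≈ -0.6931)

S_60 = -0.6849


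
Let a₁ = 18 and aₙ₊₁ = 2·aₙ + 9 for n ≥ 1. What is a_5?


Computing step by step:
a_1 = 18
a_2 = 45
a_3 = 99
a_4 = 207
a_5 = 423


a_5 = 423


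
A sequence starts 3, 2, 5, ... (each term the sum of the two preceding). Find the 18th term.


Computing iteratively: 3, 2, 5, 7, 12, 19, 31, 50, 81, 131, 212, 343, ...
a_18 = 6155

a_18 = 6155


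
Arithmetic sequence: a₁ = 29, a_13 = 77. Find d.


d = (aₙ - a₁)/(n-1)
= (77 - 29)/(13-1)
= 48/12 = 4

d = 4


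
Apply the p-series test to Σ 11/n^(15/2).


p-series test: Σ c/n^p converges if p > 1, diverges if p ≤ 1 (constant c > 0 doesn't affect convergence).
p = 15/2
15/2 > 1 → CONVERGES

Converges (p = 15/2 > 1)


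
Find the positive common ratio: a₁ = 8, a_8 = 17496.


r^(n-1) = aₙ/a₁
r^7 = 17496/8 = 2187
r = 2187^(1/7)
= 3

r = 3


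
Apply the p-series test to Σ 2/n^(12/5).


p-series test: Σ c/n^p converges if p > 1, diverges if p ≤ 1 (constant c > 0 doesn't affect convergence).
p = 12/5
12/5 > 1 → CONVERGES

Converges (p = 12/5 > 1)


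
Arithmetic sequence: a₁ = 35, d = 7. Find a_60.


aₙ = a₁ + (n-1)d
= 35 + (60-1)×7
= 35 + 413
= 448

a_60 = 448


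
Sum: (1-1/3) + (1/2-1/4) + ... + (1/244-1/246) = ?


Telescoping with gap 2: two head and two tail terms survive.
= (1 + 1/2) - (1/245 + 1/246)
= 3/2 - 1/245 - 1/246 = 44957/30135

Sum = 44957/30135


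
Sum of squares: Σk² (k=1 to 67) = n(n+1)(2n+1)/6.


n = 67
n(n+1)(2n+1)/6 = 67×68×135/6
= 615060/6 = 102510

Σk² = 102510


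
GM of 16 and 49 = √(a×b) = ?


GM = √(16×49) = √784 = 28

GM = 28


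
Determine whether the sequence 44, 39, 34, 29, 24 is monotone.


Differences: -5, -5, -5, -5
All differences < 0 → strictly DECREASING

Monotonically decreasing


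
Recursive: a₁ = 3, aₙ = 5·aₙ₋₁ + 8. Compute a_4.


Computing step by step:
a_1 = 3
a_2 = 23
a_3 = 123
a_4 = 623


a_4 = 623


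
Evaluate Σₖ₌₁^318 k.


n(n+1)/2 = 318×319/2 = 101442/2 = 50721

Σk = 50721


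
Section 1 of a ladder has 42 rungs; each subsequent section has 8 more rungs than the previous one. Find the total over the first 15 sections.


aₙ = 42 + (15-1)×8 = 154
Sₙ = n(a₁+aₙ)/2 = 15×(42+154)/2
= 15×196/2 = 1470

S_15 = 1470


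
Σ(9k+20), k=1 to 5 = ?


Σ(9k+20) = 9·Σk + 20·n
= 9·15 + 20·5
= 135 + 100 = 235

Σ = 235


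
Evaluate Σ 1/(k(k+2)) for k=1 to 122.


1/(k(k+2)) = (1/2)·(1/k - 1/(k+2)) (partial fractions)
Telescoping: Σ = (1/2)·(1 + 1/2 - 1/123 - 1/124) = 22631/30504

Sum = 22631/30504


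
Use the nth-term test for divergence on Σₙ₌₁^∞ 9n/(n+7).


lim(n→∞) 9n/(n+7) = 9/1 = 9  (divide numerator and denominator by n)
lim aₙ = 9 ≠ 0 → series DIVERGES

Diverges (lim aₙ = 9 ≠ 0)


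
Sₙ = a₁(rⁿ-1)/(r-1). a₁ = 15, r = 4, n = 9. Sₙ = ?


Sₙ = 15×(4^9 - 1)/(4 - 1)
= 15×(262144 - 1)/3
= 15×262143/3
= 1310715

S_9 = 1310715


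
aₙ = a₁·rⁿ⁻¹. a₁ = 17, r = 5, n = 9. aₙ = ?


aₙ = a₁·r^(n-1)
= 17×5^8
= 17×390625
= 6640625

a_9 = 6640625


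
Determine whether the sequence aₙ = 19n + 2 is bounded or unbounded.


aₙ = 19n + 2 → as n→∞, aₙ→∞
No finite upper bound exists
The sequence is UNBOUNDED

Unbounded (aₙ → ∞ as n → ∞)


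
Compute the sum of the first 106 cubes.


n(n+1)/2 = 106×107/2 = 5671
Σk³ = 5671² = 32160241

Σk³ = 32160241


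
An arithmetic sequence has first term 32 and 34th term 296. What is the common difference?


d = (aₙ - a₁)/(n-1)
= (296 - 32)/(34-1)
= 264/33 = 8

d = 8


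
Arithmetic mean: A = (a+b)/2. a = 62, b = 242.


AM = (62 + 242)/2 = 304/2 = 152

AM = 152


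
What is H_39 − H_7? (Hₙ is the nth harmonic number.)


Σₖ₌8^39 1/k = 1/8 + 1/9 + 1/10 + ... + 1/39
= 115232869018999/69388720221600
≈ 1.6607

Sum = 115232869018999/69388720221600 ≈ 1.6607


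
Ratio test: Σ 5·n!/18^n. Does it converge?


aₙ = 5·n!/18^n
a_{n+1}/aₙ = (n+1)!/18^(n+1) × 18^n/n!  (constant 5 cancels)
= (n+1)/18
L = lim(n→∞) (n+1)/18 = ∞
L > 1 → series DIVERGES

Diverges (ratio test: L = ∞ > 1)


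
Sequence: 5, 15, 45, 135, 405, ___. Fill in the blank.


Pattern: geometric (r=3)
Terms: 5, 15, 45, 135, 405
Next term = 1215

Next term = 1215


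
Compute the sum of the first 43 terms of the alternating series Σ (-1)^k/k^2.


S = -1 + 1/4 - 1/9 + 1/16 - 1/25 + 1/36 - 1/49 + 1/64 ± ...
= -0.8227
(Full series converges to -π²/12 ≈ -0.8225)

S_43 = -0.8227


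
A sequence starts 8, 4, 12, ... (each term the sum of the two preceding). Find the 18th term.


Computing iteratively: 8, 4, 12, 16, 28, 44, 72, 116, 188, 304, 492, 796, ...
a_18 = 14284

a_18 = 14284


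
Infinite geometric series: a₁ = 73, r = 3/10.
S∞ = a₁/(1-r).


S∞ = a₁/(1-r) = 73/(1 - 3/10)
= 73/(7/10)
= 730/7

S∞ = 730/7


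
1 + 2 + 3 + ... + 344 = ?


n(n+1)/2 = 344×345/2 = 118680/2 = 59340

Σk = 59340


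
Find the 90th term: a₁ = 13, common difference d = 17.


aₙ = a₁ + (n-1)d
= 13 + (90-1)×17
= 13 + 1513
= 1526

a_90 = 1526


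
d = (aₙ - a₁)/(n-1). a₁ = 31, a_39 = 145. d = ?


d = (aₙ - a₁)/(n-1)
= (145 - 31)/(39-1)
= 114/38 = 3

d = 3


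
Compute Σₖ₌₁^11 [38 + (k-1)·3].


aₙ = 38 + (11-1)×3 = 68
Sₙ = n(a₁+aₙ)/2 = 11×(38+68)/2
= 11×106/2 = 583

S_11 = 583


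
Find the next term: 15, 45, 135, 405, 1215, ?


Pattern: geometric (r=3)
Terms: 15, 45, 135, 405, 1215
Next term = 3645

Next term = 3645


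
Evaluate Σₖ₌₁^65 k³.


n(n+1)/2 = 65×66/2 = 2145
Σk³ = 2145² = 4601025

Σk³ = 4601025


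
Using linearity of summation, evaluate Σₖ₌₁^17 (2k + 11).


Σ(2k+11) = 2·Σk + 11·n
= 2·153 + 11·17
= 306 + 187 = 493

Σ = 493


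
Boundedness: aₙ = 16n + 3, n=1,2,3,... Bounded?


aₙ = 16n + 3 → as n→∞, aₙ→∞
No finite upper bound exists
The sequence is UNBOUNDED

Unbounded (aₙ → ∞ as n → ∞)


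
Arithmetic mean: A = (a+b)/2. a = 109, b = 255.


AM = (109 + 255)/2 = 364/2 = 182

AM = 182


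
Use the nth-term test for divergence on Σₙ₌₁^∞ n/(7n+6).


lim(n→∞) n/(7n+6) = 1/7 = 1/7  (divide numerator and denominator by n)
lim aₙ = 1/7 ≠ 0 → series DIVERGES

Diverges (lim aₙ = 1/7 ≠ 0)


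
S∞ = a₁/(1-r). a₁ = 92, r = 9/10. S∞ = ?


S∞ = a₁/(1-r) = 92/(1 - 9/10)
= 92/(1/10)
= 920

S∞ = 920


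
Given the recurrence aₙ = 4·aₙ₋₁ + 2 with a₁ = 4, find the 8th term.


Computing step by step:
a_1 = 4
a_2 = 18
a_3 = 74
a_4 = 298
a_5 = 1194
a_6 = 4778
a_7 = 19114
a_8 = 76458


a_8 = 76458


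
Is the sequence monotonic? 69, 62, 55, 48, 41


Differences: -7, -7, -7, -7
All differences < 0 → strictly DECREASING

Monotonically decreasing


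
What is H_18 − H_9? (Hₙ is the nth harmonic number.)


Σₖ₌10^18 1/k = 1/10 + 1/11 + 1/12 + 1/13 + 1/14 + 1/15 + 1/16 + 1/17 + 1/18
= 1632341/2450448
≈ 0.6661

Sum = 1632341/2450448 ≈ 0.6661


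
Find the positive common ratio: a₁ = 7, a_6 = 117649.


r^(n-1) = aₙ/a₁
r^5 = 117649/7 = 16807
r = 16807^(1/5)
= 7

r = 7


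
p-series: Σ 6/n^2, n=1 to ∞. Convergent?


p-series test: Σ c/n^p converges if p > 1, diverges if p ≤ 1 (constant c > 0 doesn't affect convergence).
p = 2
2 > 1 → CONVERGES

Converges (p = 2 > 1)


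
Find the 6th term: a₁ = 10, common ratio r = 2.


aₙ = a₁·r^(n-1)
= 10×2^5
= 10×32
= 320

a_6 = 320


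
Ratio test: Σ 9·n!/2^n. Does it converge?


aₙ = 9·n!/2^n
a_{n+1}/aₙ = (n+1)!/2^(n+1) × 2^n/n!  (constant 9 cancels)
= (n+1)/2
L = lim(n→∞) (n+1)/2 = ∞
L > 1 → series DIVERGES

Diverges (ratio test: L = ∞ > 1)


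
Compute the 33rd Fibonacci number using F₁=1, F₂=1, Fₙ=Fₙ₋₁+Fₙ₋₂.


Fibonacci sequence: 1, 1, 2, 3, 5, 8, 13, 21, 34, 55, 89, ...
F(33) = 3524578

F(33) = 3524578


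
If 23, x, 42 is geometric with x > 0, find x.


GM = √(23×42) = √966 = 31.0805

GM = 31.0805


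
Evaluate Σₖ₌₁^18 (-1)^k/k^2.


S = -1 + 1/4 - 1/9 + 1/16 - 1/25 + 1/36 - 1/49 + 1/64 ± ...
= -0.821
(Full series converges to -π²/12 ≈ -0.8225)

S_18 = -0.821


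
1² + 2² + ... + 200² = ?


n = 200
n(n+1)(2n+1)/6 = 200×201×401/6
= 16120200/6 = 2686700

Σk² = 2686700


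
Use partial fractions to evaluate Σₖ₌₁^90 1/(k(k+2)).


1/(k(k+2)) = (1/2)·(1/k - 1/(k+2)) (partial fractions)
Telescoping: Σ = (1/2)·(1 + 1/2 - 1/91 - 1/92) = 12375/16744

Sum = 12375/16744


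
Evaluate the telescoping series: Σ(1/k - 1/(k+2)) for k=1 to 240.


Telescoping with gap 2: two head and two tail terms survive.
= (1 + 1/2) - (1/241 + 1/242)
= 3/2 - 1/241 - 1/242 = 43500/29161

Sum = 43500/29161


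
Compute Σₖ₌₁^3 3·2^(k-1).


Sₙ = 3×(2^3 - 1)/(2 - 1)
= 3×(8 - 1)/1
= 3×7/1
= 21

S_3 = 21


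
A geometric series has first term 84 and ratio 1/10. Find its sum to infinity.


S∞ = a₁/(1-r) = 84/(1 - 1/10)
= 84/(9/10)
= 280/3

S∞ = 280/3


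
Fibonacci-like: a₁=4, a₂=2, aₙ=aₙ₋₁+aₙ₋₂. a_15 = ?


Computing iteratively: 4, 2, 6, 8, 14, 22, 36, 58, 94, 152, 246, 398, ...
a_15 = 1686

a_15 = 1686


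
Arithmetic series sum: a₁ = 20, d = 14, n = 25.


aₙ = 20 + (25-1)×14 = 356
Sₙ = n(a₁+aₙ)/2 = 25×(20+356)/2
= 25×376/2 = 4700

S_25 = 4700


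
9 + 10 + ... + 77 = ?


Σₖ₌9^77 k = Σₖ₌₁^77 k − Σₖ₌₁^8 k
= 77·78/2 − 8·9/2
= 3003 − 36 = 2967

Σk = 2967


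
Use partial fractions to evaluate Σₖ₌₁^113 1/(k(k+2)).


1/(k(k+2)) = (1/2)·(1/k - 1/(k+2)) (partial fractions)
Telescoping: Σ = (1/2)·(1 + 1/2 - 1/114 - 1/115) = 4859/6555

Sum = 4859/6555


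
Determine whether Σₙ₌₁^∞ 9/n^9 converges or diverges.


p-series test: Σ c/n^p converges if p > 1, diverges if p ≤ 1 (constant c > 0 doesn't affect convergence).
p = 9
9 > 1 → CONVERGES

Converges (p = 9 > 1)


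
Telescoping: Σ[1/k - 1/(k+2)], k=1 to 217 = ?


Telescoping with gap 2: two head and two tail terms survive.
= (1 + 1/2) - (1/218 + 1/219)
= 3/2 - 1/218 - 1/219 = 35588/23871

Sum = 35588/23871


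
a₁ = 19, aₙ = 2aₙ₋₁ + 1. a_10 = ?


Computing step by step:
a_1 = 19
a_2 = 39
a_3 = 79
a_4 = 159
a_5 = 319
a_6 = 639
a_7 = 1279
a_8 = 2559
a_9 = 5119
a_10 = 10239


a_10 = 10239


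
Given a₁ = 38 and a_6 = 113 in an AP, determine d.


d = (aₙ - a₁)/(n-1)
= (113 - 38)/(6-1)
= 75/5 = 15

d = 15


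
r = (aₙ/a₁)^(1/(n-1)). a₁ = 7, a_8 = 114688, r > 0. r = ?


r^(n-1) = aₙ/a₁
r^7 = 114688/7 = 16384
r = 16384^(1/7)
= 4

r = 4


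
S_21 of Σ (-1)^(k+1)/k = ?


S = 1 - 1/2 + 1/3 - 1/4 + 1/5 - 1/6 + 1/7 - 1/8 ± ...
= 0.7164
(Full series converges to +ln(2) ≈ +0.6931)

S_21 = 0.7164


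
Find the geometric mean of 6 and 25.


GM = √(6×25) = √150 = 12.2474

GM = 12.2474


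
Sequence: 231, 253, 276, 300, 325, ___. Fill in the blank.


Pattern: triangular numbers: n(n+1)/2
Terms: 231, 253, 276, 300, 325
Next term = 351

Next term = 351


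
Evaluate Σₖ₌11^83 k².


Σₖ₌11^83 k² = Σₖ₌₁^83 k² − Σₖ₌₁^10 k²
= 83·84·167/6 − 10·11·21/6
= 194054 − 385 = 193669

Σk² = 193669


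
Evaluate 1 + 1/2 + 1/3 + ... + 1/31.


H_31 = 1/1 + 1/2 + 1/3 + ... + 1/31
= 290774257297357/72201776446800
≈ 4.0272

H_31 = 290774257297357/72201776446800 ≈ 4.0272


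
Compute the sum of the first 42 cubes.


n(n+1)/2 = 42×43/2 = 903
Σk³ = 903² = 815409

Σk³ = 815409


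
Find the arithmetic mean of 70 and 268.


AM = (70 + 268)/2 = 338/2 = 169

AM = 169


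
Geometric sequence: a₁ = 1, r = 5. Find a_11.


aₙ = a₁·r^(n-1)
= 1×5^10
= 1×9765625
= 9765625

a_11 = 9765625


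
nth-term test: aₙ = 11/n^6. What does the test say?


lim(n→∞) 11/n^6 = 0
lim aₙ = 0 → nth-term test is INCONCLUSIVE
(Need other tests; this is actually a convergent p-series with p=6 > 1)

Inconclusive (lim aₙ = 0; need another test)


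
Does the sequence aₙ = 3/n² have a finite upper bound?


a₁ = 3, a₂ = 3/4, a₃ = 3/9, ...
0 < aₙ ≤ 3 for all n ≥ 1
The sequence IS bounded

Bounded (0 < aₙ ≤ 3)


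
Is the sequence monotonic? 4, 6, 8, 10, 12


Differences: 2, 2, 2, 2
All differences > 0 → strictly INCREASING

Monotonically increasing


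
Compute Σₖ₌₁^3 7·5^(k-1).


Sₙ = 7×(5^3 - 1)/(5 - 1)
= 7×(125 - 1)/4
= 7×124/4
= 217

S_3 = 217


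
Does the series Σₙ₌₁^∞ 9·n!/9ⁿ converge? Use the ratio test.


aₙ = 9·n!/9^n
a_{n+1}/aₙ = (n+1)!/9^(n+1) × 9^n/n!  (constant 9 cancels)
= (n+1)/9
L = lim(n→∞) (n+1)/9 = ∞
L > 1 → series DIVERGES

Diverges (ratio test: L = ∞ > 1)


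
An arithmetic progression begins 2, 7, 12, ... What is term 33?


aₙ = a₁ + (n-1)d
= 2 + (33-1)×5
= 2 + 160
= 162

a_33 = 162


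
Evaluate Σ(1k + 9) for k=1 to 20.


Σ(1k+9) = 1·Σk + 9·n
= 1·210 + 9·20
= 210 + 180 = 390

Σ = 390


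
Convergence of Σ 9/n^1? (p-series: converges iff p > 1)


p-series test: Σ c/n^p converges if p > 1, diverges if p ≤ 1 (constant c > 0 doesn't affect convergence).
p = 1
1 ≤ 1 → DIVERGES

Diverges (p = 1 ≤ 1)


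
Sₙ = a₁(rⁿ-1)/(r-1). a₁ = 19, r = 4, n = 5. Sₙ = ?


Sₙ = 19×(4^5 - 1)/(4 - 1)
= 19×(1024 - 1)/3
= 19×1023/3
= 6479

S_5 = 6479


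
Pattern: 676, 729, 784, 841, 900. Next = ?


Pattern: perfect squares: n²
Terms: 676, 729, 784, 841, 900
Next term = 961

Next term = 961


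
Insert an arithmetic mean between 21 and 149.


AM = (21 + 149)/2 = 170/2 = 85

AM = 85


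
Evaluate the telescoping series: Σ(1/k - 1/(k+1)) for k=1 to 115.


Telescoping: adjacent terms cancel.
= 1/1 - 1/116
= 1 - 1/116 = 115/116

Sum = 115/116


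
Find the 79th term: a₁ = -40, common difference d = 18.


aₙ = a₁ + (n-1)d
= -40 + (79-1)×18
= -40 + 1404
= 1364

a_79 = 1364


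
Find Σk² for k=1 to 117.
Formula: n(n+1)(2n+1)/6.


n = 117
n(n+1)(2n+1)/6 = 117×118×235/6
= 3244410/6 = 540735

Σk² = 540735


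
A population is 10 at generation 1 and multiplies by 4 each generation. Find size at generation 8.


aₙ = a₁·r^(n-1)
= 10×4^7
= 10×16384
= 163840

a_8 = 163840


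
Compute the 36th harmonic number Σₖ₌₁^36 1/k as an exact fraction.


H_36 = 1/1 + 1/2 + 1/3 + ... + 1/36
= 54801925434709/13127595717600
≈ 4.1746

H_36 = 54801925434709/13127595717600 ≈ 4.1746


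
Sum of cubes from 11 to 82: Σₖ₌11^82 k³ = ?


Σₖ₌11^82 k³ = [82·83/2]² − [10·11/2]²
= 11580409 − 3025 = 11577384

Σk³ = 11577384


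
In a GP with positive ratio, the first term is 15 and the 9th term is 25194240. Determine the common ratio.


r^(n-1) = aₙ/a₁
r^8 = 25194240/15 = 1679616
r = 1679616^(1/8)
= ±6; taking r > 0 gives r = 6

r = 6


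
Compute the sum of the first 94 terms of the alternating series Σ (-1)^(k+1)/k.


S = 1 - 1/2 + 1/3 - 1/4 + 1/5 - 1/6 + 1/7 - 1/8 ± ...
= 0.6879
(Full series converges to +ln(2) ≈ +0.6931)

S_94 = 0.6879


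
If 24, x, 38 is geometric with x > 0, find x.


GM = √(24×38) = √912 = 30.1993

GM = 30.1993


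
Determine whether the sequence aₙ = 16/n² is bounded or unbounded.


a₁ = 16, a₂ = 16/4, a₃ = 16/9, ...
0 < aₙ ≤ 16 for all n ≥ 1
The sequence IS bounded

Bounded (0 < aₙ ≤ 16)


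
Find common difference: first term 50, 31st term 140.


d = (aₙ - a₁)/(n-1)
= (140 - 50)/(31-1)
= 90/30 = 3

d = 3


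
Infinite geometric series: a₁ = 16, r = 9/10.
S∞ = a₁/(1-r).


S∞ = a₁/(1-r) = 16/(1 - 9/10)
= 16/(1/10)
= 160

S∞ = 160


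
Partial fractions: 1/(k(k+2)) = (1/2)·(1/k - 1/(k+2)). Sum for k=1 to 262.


1/(k(k+2)) = (1/2)·(1/k - 1/(k+2)) (partial fractions)
Telescoping: Σ = (1/2)·(1 + 1/2 - 1/263 - 1/264) = 103621/138864

Sum = 103621/138864


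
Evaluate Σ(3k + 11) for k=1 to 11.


Σ(3k+11) = 3·Σk + 11·n
= 3·66 + 11·11
= 198 + 121 = 319

Σ = 319


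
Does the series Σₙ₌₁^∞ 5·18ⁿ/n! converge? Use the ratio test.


aₙ = 5·18^n/n!
a_{n+1}/aₙ = 18^(n+1)/(n+1)! × n!/18^n  (constant 5 cancels)
= 18/(n+1)
L = lim(n→∞) 18/(n+1) = 0
L < 1 → series CONVERGES

Converges (ratio test: L = 0 < 1)


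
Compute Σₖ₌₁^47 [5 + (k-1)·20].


aₙ = 5 + (47-1)×20 = 925
Sₙ = n(a₁+aₙ)/2 = 47×(5+925)/2
= 47×930/2 = 21855

S_47 = 21855


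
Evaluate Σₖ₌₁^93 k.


n(n+1)/2 = 93×94/2 = 8742/2 = 4371

Σk = 4371


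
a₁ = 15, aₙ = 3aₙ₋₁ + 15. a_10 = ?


Computing step by step:
a_1 = 15
a_2 = 60
a_3 = 195
a_4 = 600
a_5 = 1815
a_6 = 5460
a_7 = 16395
a_8 = 49200
a_9 = 147615
a_10 = 442860


a_10 = 442860


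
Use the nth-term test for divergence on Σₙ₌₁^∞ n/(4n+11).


lim(n→∞) n/(4n+11) = 1/4 = 1/4  (divide numerator and denominator by n)
lim aₙ = 1/4 ≠ 0 → series DIVERGES

Diverges (lim aₙ = 1/4 ≠ 0)


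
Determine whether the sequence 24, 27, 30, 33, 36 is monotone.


Differences: 3, 3, 3, 3
All differences > 0 → strictly INCREASING

Monotonically increasing


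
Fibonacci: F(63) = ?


Fibonacci sequence: 1, 1, 2, 3, 5, 8, 13, 21, 34, 55, 89, ...
F(63) = 6557470319842

F(63) = 6557470319842


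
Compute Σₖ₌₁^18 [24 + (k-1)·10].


aₙ = 24 + (18-1)×10 = 194
Sₙ = n(a₁+aₙ)/2 = 18×(24+194)/2
= 18×218/2 = 1962

S_18 = 1962


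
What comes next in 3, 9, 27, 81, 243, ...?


Pattern: geometric (r=3)
Terms: 3, 9, 27, 81, 243
Next term = 729

Next term = 729


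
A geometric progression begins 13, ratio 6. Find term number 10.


aₙ = a₁·r^(n-1)
= 13×6^9
= 13×10077696
= 131010048

a_10 = 131010048


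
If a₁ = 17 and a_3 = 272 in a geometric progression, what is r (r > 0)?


r^(n-1) = aₙ/a₁
r^2 = 272/17 = 16
r = 16^(1/2)
= ±4; taking r > 0 gives r = 4

r = 4


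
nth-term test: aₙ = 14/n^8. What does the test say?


lim(n→∞) 14/n^8 = 0
lim aₙ = 0 → nth-term test is INCONCLUSIVE
(Need other tests; this is actually a convergent p-series with p=8 > 1)

Inconclusive (lim aₙ = 0; need another test)


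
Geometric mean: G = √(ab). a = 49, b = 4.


GM = √(49×4) = √196 = 14

GM = 14


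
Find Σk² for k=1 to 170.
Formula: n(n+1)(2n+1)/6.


n = 170
n(n+1)(2n+1)/6 = 170×171×341/6
= 9912870/6 = 1652145

Σk² = 1652145


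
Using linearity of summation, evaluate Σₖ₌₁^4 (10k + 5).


Σ(10k+5) = 10·Σk + 5·n
= 10·10 + 5·4
= 100 + 20 = 120

Σ = 120


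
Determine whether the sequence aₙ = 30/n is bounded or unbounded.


a₁ = 30, a₂ = 30/2, a₃ = 30/3, ...
0 < aₙ ≤ 30 for all n ≥ 1
Lower bound: 0, Upper bound: 30
The sequence IS bounded

Bounded (0 < aₙ ≤ 30)


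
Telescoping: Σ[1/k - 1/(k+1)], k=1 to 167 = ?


Telescoping: adjacent terms cancel.
= 1/1 - 1/168
= 1 - 1/168 = 167/168

Sum = 167/168


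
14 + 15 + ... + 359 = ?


Σₖ₌14^359 k = Σₖ₌₁^359 k − Σₖ₌₁^13 k
= 359·360/2 − 13·14/2
= 64620 − 91 = 64529

Σk = 64529


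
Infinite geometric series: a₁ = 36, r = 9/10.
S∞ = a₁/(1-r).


S∞ = a₁/(1-r) = 36/(1 - 9/10)
= 36/(1/10)
= 360

S∞ = 360


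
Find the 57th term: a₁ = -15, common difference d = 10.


aₙ = a₁ + (n-1)d
= -15 + (57-1)×10
= -15 + 560
= 545

a_57 = 545


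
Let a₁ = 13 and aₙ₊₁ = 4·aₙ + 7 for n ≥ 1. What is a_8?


Computing step by step:
a_1 = 13
a_2 = 59
a_3 = 243
a_4 = 979
a_5 = 3923
a_6 = 15699
a_7 = 62803
a_8 = 251219


a_8 = 251219


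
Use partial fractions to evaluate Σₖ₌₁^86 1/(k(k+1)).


1/(k(k+1)) = 1/k - 1/(k+1) (partial fractions)
Telescoping: Σ = 1 - 1/87 = 86/87

Sum = 86/87


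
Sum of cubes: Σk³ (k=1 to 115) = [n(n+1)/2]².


n(n+1)/2 = 115×116/2 = 6670
Σk³ = 6670² = 44488900

Σk³ = 44488900


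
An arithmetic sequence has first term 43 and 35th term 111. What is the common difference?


d = (aₙ - a₁)/(n-1)
= (111 - 43)/(35-1)
= 68/34 = 2

d = 2


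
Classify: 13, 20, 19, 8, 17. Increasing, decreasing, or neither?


Differences: 7, -1, -11, 9
Difference at position 1 is +7 (> 0) but position 2 is -1 (< 0) — sequence both rises and falls
→ NOT monotonic

Not monotonic


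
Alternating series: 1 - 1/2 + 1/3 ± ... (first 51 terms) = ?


S = 1 - 1/2 + 1/3 - 1/4 + 1/5 - 1/6 + 1/7 - 1/8 ± ...
= 0.7029
(Full series converges to +ln(2) ≈ +0.6931)

S_51 = 0.7029


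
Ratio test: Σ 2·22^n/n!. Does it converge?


aₙ = 2·22^n/n!
a_{n+1}/aₙ = 22^(n+1)/(n+1)! × n!/22^n  (constant 2 cancels)
= 22/(n+1)
L = lim(n→∞) 22/(n+1) = 0
L < 1 → series CONVERGES

Converges (ratio test: L = 0 < 1)
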